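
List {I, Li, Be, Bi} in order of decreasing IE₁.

IE₁ increases left→right with effective nuclear charge and decreases top→bottom as the valence shell moves farther out.
Neither a single period nor a single group — weigh both effects.
Bi > Li: period and group pull opposite ways; the across-period shift dominates (703 vs 520 kJ/mol).
Be > Bi: the two effects oppose for this pair; the down-group effect wins (900 vs 703 kJ/mol).
I > Be: the two effects oppose for this pair; the across-period effect wins (1008 vs 900 kJ/mol).
Approximate values (kJ/mol): Li 520, Be 900, I 1008, Bi 703.
So from highest to lowest: I > Be > Bi > Li.

I > Be > Bi > Li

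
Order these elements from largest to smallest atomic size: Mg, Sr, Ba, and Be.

Be is in period 2, group 2; Mg is in period 3, group 2; Sr is in period 5, group 2; Ba is in period 6, group 2.
Atomic radius shrinks across a period as nuclear charge pulls the same shell inward, and grows down a group as new shells are added.
All are in group 2, so atomic radius increases down the group.
So from largest to smallest: Ba > Sr > Mg > Be.

Ba > Sr > Mg > Be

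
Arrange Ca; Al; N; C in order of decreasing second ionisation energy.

N > C > Al > Ca

Consider each +1 ion: Ca⁺ still has 1 valence electron; Al⁺ still has 2 valence electrons; N⁺ still has 4 valence electrons; C⁺ still has 3 valence electrons.
All are still removing valence electrons, so compare the +1 ions as you would atoms: IE_2 generally rises across a period (higher Z_eff) and falls down a group (larger shell), subject to the usual subshell exceptions.
Valence configurations: Ca⁺ [Ar]4s¹, Al⁺ [Ne]3s², N⁺ [He]2s²2p², C⁺ [He]2s²2p¹.
Tabulated IE_2 (kJ/mol): Ca 1145, Al 1817, N 2856, C 2353.
Overall IE_2 order: Ca < Al < C < N.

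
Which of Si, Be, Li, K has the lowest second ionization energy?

Si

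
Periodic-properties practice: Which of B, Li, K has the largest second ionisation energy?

Li

After 1 electron has been removed, what remains? B⁺ still has 2 valence electrons; Li⁺ is the bare [He] core; K⁺ is the bare [Ar] core.
Breaking into a closed-shell core is much more expensive than removing a leftover valence electron — K and Li have the largest IE_2 here.
Tabulated IE_2 (kJ/mol): B 2427, Li 7298, K 3052.
Putting it together, IE_2: B < K < Li.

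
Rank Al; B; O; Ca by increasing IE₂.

After 1 electron has been removed, what remains? Al⁺ still has 2 valence electrons; B⁺ still has 2 valence electrons; O⁺ still has 5 valence electrons; Ca⁺ still has 1 valence electron.
All are still removing valence electrons, so compare the +1 ions as you would atoms: IE_2 generally rises across a period (higher Z_eff) and falls down a group (larger shell), subject to the usual subshell exceptions.
Valence configurations: Al⁺ [Ne]3s², B⁺ [He]2s², O⁺ [He]2s²2p³, Ca⁺ [Ar]4s¹.
The numbers (kJ/mol): Al 1817, B 2427, O 3388, Ca 1145.
Overall IE_2 order: Ca < Al < B < O.

Ca, Al, B, O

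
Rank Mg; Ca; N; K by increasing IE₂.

After 1 electron has been removed, what remains? Mg⁺ still has 1 valence electron; Ca⁺ still has 1 valence electron; N⁺ still has 4 valence electrons; K⁺ is the bare [Ar] core.
Breaking into a closed-shell core is much more expensive than removing a leftover valence electron — K has the largest IE_2 here.
Valence configurations: Mg⁺ [Ne]3s¹, Ca⁺ [Ar]4s¹, N⁺ [He]2s²2p².
Tabulated IE_2 (kJ/mol): Mg 1451, Ca 1145, N 2856, K 3052.
Hence IE_2: Ca < Mg < N < K.

Ca < Mg < N < K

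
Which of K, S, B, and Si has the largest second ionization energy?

K

The second ionization energy removes an electron from the +1 ion. For each element: K⁺ is the bare [Ar] core; S⁺ still has 5 valence electrons; B⁺ still has 2 valence electrons; Si⁺ still has 3 valence electrons.
Breaking into a closed-shell core is much more expensive than removing a leftover valence electron — K has the largest IE_2 here.
Valence configurations: S⁺ [Ne]3s²3p³, B⁺ [He]2s², Si⁺ [Ne]3s²3p¹.
The numbers (kJ/mol): K 3052, S 2252, B 2427, Si 1577.
Overall IE_2 order: Si < S < B < K.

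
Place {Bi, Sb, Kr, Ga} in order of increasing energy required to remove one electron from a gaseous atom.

Ga, Bi, Sb, Kr

Ga is in period 4, group 13; Kr is in period 4, group 18; Sb is in period 5, group 15; Bi is in period 6, group 15.
IE₁ increases left→right with effective nuclear charge and decreases top→bottom as the valence shell moves farther out.
Neither a single period nor a single group — weigh both effects.
Bi > Ga: the two effects oppose for this pair; the across-period effect wins (703 vs 579 kJ/mol).
Sb > Bi: they share group 15; the group trend gives Sb the larger value.
Kr > Sb: both effects reinforce here, so Kr is clearly the higher of the two.
Approximate values (kJ/mol): Ga 579, Kr 1351, Sb 831, Bi 703.
So from lowest to highest: Ga < Bi < Sb < Kr.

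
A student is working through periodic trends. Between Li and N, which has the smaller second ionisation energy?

N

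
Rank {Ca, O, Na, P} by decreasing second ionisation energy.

Consider each +1 ion: Ca⁺ still has 1 valence electron; O⁺ still has 5 valence electrons; Na⁺ is the bare [Ne] core; P⁺ still has 4 valence electrons.
Pulling an electron out of a noble-gas core costs far more than removing a remaining valence electron, so Na sits at the high end of IE_2.
Valence configurations: Ca⁺ [Ar]4s¹, O⁺ [He]2s²2p³, P⁺ [Ne]3s²3p².
The numbers (kJ/mol): Ca 1145, O 3388, Na 4562, P 1907.
So the second ionization energies run Ca < P < O < Na.

Na, O, P, Ca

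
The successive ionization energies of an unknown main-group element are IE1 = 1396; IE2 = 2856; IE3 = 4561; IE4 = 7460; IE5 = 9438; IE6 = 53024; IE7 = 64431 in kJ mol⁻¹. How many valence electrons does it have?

5

Look for the largest jump between consecutive ionization energies: IE6/IE5 ≈ 5.6, far larger than any earlier ratio.
That jump marks the point where a core electron is being removed. So the atom has 5 valence electrons.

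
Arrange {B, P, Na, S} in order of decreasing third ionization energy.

The third ionization energy removes an electron from the +2 ion. For each element: B²⁺ still has 1 valence electron; P²⁺ still has 3 valence electrons; Na²⁺ is already 1 electron into the core; S²⁺ still has 4 valence electrons.
Core electrons are held far more tightly than valence electrons, so Na tops the IE_3 order.
Valence configurations: B²⁺ [He]2s¹, P²⁺ [Ne]3s²3p¹, S²⁺ [Ne]3s²3p².
Tabulated IE_3 (kJ/mol): B 3660, P 2914, Na 6910, S 3357.
So the third ionization energies run P < S < B < Na.

Na, B, S, P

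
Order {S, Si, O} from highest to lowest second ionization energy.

O > S > Si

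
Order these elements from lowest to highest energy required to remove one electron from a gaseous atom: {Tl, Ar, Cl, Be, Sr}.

Be is in period 2, group 2; Cl is in period 3, group 17; Ar is in period 3, group 18; Sr is in period 5, group 2; Tl is in period 6, group 13.
Removing the outermost electron gets harder across a period and easier down a group.
Neither a single period nor a single group — weigh both effects.
Tl > Sr: period and group pull opposite ways; the across-period shift dominates (589 vs 550 kJ/mol).
Be > Tl: period and group pull opposite ways; the down-group shift dominates (900 vs 589 kJ/mol).
Cl > Be: the two effects oppose for this pair; the across-period effect wins (1251 vs 900 kJ/mol).
Ar > Cl: Ar lies to the right of Cl in period 3, so the across-period effect alone puts Ar higher.
Tabulated first ionization energy (kJ/mol): Be 900, Cl 1251, Ar 1521, Sr 550, Tl 589.
So from lowest to highest: Sr < Tl < Be < Cl < Ar.

Sr < Tl < Be < Cl < Ar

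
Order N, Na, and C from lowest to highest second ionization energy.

C < N < Na

IE_2 is the cost of taking one more electron from the +1 cation: N⁺ still has 4 valence electrons; Na⁺ is the bare [Ne] core; C⁺ still has 3 valence electrons.
Breaking into a closed-shell core is much more expensive than removing a leftover valence electron — Na has the largest IE_2 here.
Valence configurations: N⁺ [He]2s²2p², C⁺ [He]2s²2p¹.
Tabulated IE_2 (kJ/mol): N 2856, Na 4562, C 2353.
Hence IE_2: C < N < Na.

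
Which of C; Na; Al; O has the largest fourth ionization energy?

Al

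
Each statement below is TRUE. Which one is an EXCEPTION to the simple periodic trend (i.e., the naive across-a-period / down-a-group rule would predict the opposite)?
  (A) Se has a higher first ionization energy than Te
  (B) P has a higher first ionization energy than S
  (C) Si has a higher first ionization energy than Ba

The general trend: first ionization energy increases across a period and decreases down a group.
(A) Se (period 4, group 16) vs Te (period 5, group 16): the stated order agrees with the simple trend.
(B) P (period 3, group 15) vs S (period 3, group 16): the stated order contradicts the simple trend.
(C) Si (period 3, group 14) vs Ba (period 6, group 2): the stated order agrees with the simple trend.
The exception is (B): S (3p⁴) ionizes more easily than half-filled P (3p³) because the paired 3p electron in S is pushed out by e⁻–e⁻ repulsion.

(B)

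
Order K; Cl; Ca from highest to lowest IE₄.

After 3 electrons have been removed, what remains? K³⁺ is already 2 electrons into the core; Cl³⁺ still has 4 valence electrons; Ca³⁺ is already 1 electron into the core.
Pulling an electron out of a noble-gas core costs far more than removing a remaining valence electron, so K and Ca sit at the high end of IE_4.
The numbers (kJ/mol): K 5877, Cl 5159, Ca 6491.
Putting it together, IE_4: Cl < K < Ca.

Ca > K > Cl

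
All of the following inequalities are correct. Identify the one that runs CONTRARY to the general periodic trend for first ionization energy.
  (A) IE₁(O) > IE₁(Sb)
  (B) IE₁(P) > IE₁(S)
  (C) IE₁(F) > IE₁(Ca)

(B)

The general trend: first ionization energy increases across a period and decreases down a group.
(A) O (period 2, group 16) vs Sb (period 5, group 15): the stated order agrees with the simple trend.
(B) P (period 3, group 15) vs S (period 3, group 16): the stated order contradicts the simple trend.
(C) F (period 2, group 17) vs Ca (period 4, group 2): the stated order agrees with the simple trend.
The exception is (B): S (3p⁴) ionizes more easily than half-filled P (3p³) because the paired 3p electron in S is pushed out by e⁻–e⁻ repulsion.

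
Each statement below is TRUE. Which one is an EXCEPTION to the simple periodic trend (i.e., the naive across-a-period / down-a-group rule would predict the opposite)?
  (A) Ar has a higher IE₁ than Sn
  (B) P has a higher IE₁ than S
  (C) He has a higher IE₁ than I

(B)

The general trend: IE₁ increases across a period and decreases down a group.
(A) Ar (period 3, group 18) vs Sn (period 5, group 14): the stated order agrees with the simple trend.
(B) P (period 3, group 15) vs S (period 3, group 16): the stated order contradicts the simple trend.
(C) He (period 1, group 18) vs I (period 5, group 17): the stated order agrees with the simple trend.
The exception is (B): S (3p⁴) ionizes more easily than half-filled P (3p³) because the paired 3p electron in S is pushed out by e⁻–e⁻ repulsion.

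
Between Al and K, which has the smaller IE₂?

Al

Consider each +1 ion: Al⁺ still has 2 valence electrons; K⁺ is the bare [Ar] core.
Core electrons are held far more tightly than valence electrons, so K tops the IE_2 order.
Approximate IE_2 values (kJ/mol): Al 1817, K 3052.
Putting it together, IE_2: Al < K.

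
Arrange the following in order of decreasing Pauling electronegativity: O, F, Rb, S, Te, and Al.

F > O > S > Te > Al > Rb

O is in period 2, group 16; F is in period 2, group 17; Al is in period 3, group 13; S is in period 3, group 16; Rb is in period 5, group 1; Te is in period 5, group 16.
Atoms toward the upper right of the periodic table pull bonding electrons most strongly.
These span different periods and groups, so the two trends combine.
Al > Rb: relative to Rb, both the across-period and down-group shifts push Al's electronegativity up.
Te > Al: the two effects oppose for this pair; the across-period effect wins (2.10 vs 1.61).
S > Te: they share group 16; the group trend gives S the larger value.
O > S: O sits above S in group 16, so the down-group effect alone puts O higher.
F > O: F lies to the right of O in period 2, so the across-period effect alone puts F higher.
Approximate values (Pauling): O 3.44, F 3.98, Al 1.61, S 2.58, Rb 0.82, Te 2.10.
So from highest to lowest: F > O > S > Te > Al > Rb.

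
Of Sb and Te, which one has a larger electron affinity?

Sb is in period 5, group 15; Te is in period 5, group 16.
Atoms with high Z_eff and room in the valence shell (especially the halogens) have the most exothermic electron affinities.
All lie in period 5, so electron affinity increases left to right.
So Te has the larger electron affinity (Te > Sb).

Te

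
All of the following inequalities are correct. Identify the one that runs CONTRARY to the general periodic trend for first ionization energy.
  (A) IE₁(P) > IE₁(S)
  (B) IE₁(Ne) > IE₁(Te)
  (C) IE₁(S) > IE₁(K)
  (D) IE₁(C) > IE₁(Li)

The general trend: first ionization energy increases across a period and decreases down a group.
(A) P (period 3, group 15) vs S (period 3, group 16): the stated order contradicts the simple trend.
(B) Ne (period 2, group 18) vs Te (period 5, group 16): the stated order agrees with the simple trend.
(C) S (period 3, group 16) vs K (period 4, group 1): the stated order agrees with the simple trend.
(D) C (period 2, group 14) vs Li (period 2, group 1): the stated order agrees with the simple trend.
The exception is (A): S (3p⁴) ionizes more easily than half-filled P (3p³) because the paired 3p electron in S is pushed out by e⁻–e⁻ repulsion.

(A)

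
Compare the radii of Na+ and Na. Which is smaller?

Na+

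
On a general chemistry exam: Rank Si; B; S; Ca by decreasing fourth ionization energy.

After 3 electrons have been removed, what remains? Si³⁺ still has 1 valence electron; B³⁺ is the bare [He] core; S³⁺ still has 3 valence electrons; Ca³⁺ is already 1 electron into the core.
Breaking into a closed-shell core is much more expensive than removing a leftover valence electron — Ca and B have the largest IE_4 here.
Valence configurations: Si³⁺ [Ne]3s¹, S³⁺ [Ne]3s²3p¹.
The numbers (kJ/mol): Si 4356, B 25026, S 4556, Ca 6491.
Putting it together, IE_4: Si < S < Ca < B.

B, Ca, S, Si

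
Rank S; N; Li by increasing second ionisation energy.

S, N, Li

The second ionization energy removes an electron from the +1 ion. For each element: S⁺ still has 5 valence electrons; N⁺ still has 4 valence electrons; Li⁺ is the bare [He] core.
Pulling an electron out of a noble-gas core costs far more than removing a remaining valence electron, so Li sits at the high end of IE_2.
Valence configurations: S⁺ [Ne]3s²3p³, N⁺ [He]2s²2p².
The numbers (kJ/mol): S 2252, N 2856, Li 7298.
Overall IE_2 order: S < N < Li.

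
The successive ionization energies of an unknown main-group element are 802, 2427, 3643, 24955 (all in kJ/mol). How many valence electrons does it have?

Look for the largest jump between consecutive ionization energies: IE4/IE3 ≈ 6.9, far larger than any earlier ratio.
That jump marks the point where a core electron is being removed. So the atom has 3 valence electrons.

3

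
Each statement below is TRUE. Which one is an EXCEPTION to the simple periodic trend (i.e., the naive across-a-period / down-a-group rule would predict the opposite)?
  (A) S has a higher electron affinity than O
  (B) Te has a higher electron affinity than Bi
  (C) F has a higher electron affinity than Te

The general trend: electron affinity increases across a period and decreases down a group.
(A) S (period 3, group 16) vs O (period 2, group 16): the stated order contradicts the simple trend.
(B) Te (period 5, group 16) vs Bi (period 6, group 15): the stated order agrees with the simple trend.
(C) F (period 2, group 17) vs Te (period 5, group 16): the stated order agrees with the simple trend.
The exception is (A): the compact 2p subshell of O repels the added electron more than S's larger 3p does.

(A)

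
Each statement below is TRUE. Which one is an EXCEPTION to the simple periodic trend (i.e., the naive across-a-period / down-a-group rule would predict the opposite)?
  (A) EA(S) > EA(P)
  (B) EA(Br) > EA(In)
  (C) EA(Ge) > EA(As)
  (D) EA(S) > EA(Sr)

The general trend: electron affinity increases across a period and decreases down a group.
(A) S (period 3, group 16) vs P (period 3, group 15): the stated order agrees with the simple trend.
(B) Br (period 4, group 17) vs In (period 5, group 13): the stated order agrees with the simple trend.
(C) Ge (period 4, group 14) vs As (period 4, group 15): the stated order contradicts the simple trend.
(D) S (period 3, group 16) vs Sr (period 5, group 2): the stated order agrees with the simple trend.
The exception is (C): adding an electron to As's half-filled 4p³ is unfavourable, so Ge (4p²) has the more exothermic EA.

(C)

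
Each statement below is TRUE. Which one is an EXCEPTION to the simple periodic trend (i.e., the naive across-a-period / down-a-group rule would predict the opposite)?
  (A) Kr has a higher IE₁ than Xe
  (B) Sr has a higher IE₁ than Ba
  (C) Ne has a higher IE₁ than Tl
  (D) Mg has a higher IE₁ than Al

(D)

The general trend: IE₁ increases across a period and decreases down a group.
(A) Kr (period 4, group 18) vs Xe (period 5, group 18): the stated order agrees with the simple trend.
(B) Sr (period 5, group 2) vs Ba (period 6, group 2): the stated order agrees with the simple trend.
(C) Ne (period 2, group 18) vs Tl (period 6, group 13): the stated order agrees with the simple trend.
(D) Mg (period 3, group 2) vs Al (period 3, group 13): the stated order contradicts the simple trend.
The exception is (D): Al's single 3p electron is easier to remove than one from Mg's filled 3s².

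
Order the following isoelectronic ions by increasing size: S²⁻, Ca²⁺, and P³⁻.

Ca²⁺, S²⁻, P³⁻

All of these have 18 electrons, so size is governed by nuclear charge alone: the more protons, the stronger the pull on the same electron cloud, and the smaller the ion.
Nuclear charges: Ca²⁺ (Z=20), S²⁻ (Z=16), P³⁻ (Z=15).
Smallest to largest: Ca²⁺ < S²⁻ < P³⁻.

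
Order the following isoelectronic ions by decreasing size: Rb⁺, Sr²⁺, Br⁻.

Br⁻, Rb⁺, Sr²⁺

All of these have 36 electrons, so size is governed by nuclear charge alone: the more protons, the stronger the pull on the same electron cloud, and the smaller the ion.
Nuclear charges: Sr²⁺ (Z=38), Rb⁺ (Z=37), Br⁻ (Z=35).
Largest to smallest: Br⁻ > Rb⁺ > Sr²⁺.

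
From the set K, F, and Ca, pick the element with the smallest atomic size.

F is in period 2, group 17; K is in period 4, group 1; Ca is in period 4, group 2.
Moving right in a period, electrons are added to the same shell under a stronger nuclear pull, so atoms get smaller; moving down, a new shell is opened and atoms get larger.
These span different periods and groups, so the two trends combine.
Ca > F: relative to F, both the across-period and down-group shifts push Ca's atomic radius up.
K > Ca: K lies to the left of Ca in period 4, so the across-period effect alone puts K larger.
Approximate values (pm): F 64, K 196, Ca 171.
The smallest atomic size among these belongs to F.

F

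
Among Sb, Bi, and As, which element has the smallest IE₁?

Removing the outermost electron gets harder across a period and easier down a group.
All are in group 15, so first ionization energy increases up the group.
The smallest IE₁ among these belongs to Bi.

Bi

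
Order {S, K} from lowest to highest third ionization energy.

S < K

Consider each +2 ion: S²⁺ still has 4 valence electrons; K²⁺ is already 1 electron into the core.
Core electrons are held far more tightly than valence electrons, so K tops the IE_3 order.
Tabulated IE_3 (kJ/mol): S 3357, K 4420.
Hence IE_3: S < K.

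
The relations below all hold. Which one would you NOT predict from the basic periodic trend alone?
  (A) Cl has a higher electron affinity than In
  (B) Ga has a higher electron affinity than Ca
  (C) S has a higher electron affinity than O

(C)

The general trend: electron affinity increases across a period and decreases down a group.
(A) Cl (period 3, group 17) vs In (period 5, group 13): the stated order agrees with the simple trend.
(B) Ga (period 4, group 13) vs Ca (period 4, group 2): the stated order agrees with the simple trend.
(C) S (period 3, group 16) vs O (period 2, group 16): the stated order contradicts the simple trend.
The exception is (C): the compact 2p subshell of O repels the added electron more than S's larger 3p does.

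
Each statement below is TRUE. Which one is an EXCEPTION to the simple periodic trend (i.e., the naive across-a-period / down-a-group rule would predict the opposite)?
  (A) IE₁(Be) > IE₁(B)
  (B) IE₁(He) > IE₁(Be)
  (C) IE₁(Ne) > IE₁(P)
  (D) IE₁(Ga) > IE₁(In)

The general trend: first ionization energy increases across a period and decreases down a group.
(A) Be (period 2, group 2) vs B (period 2, group 13): the stated order contradicts the simple trend.
(B) He (period 1, group 18) vs Be (period 2, group 2): the stated order agrees with the simple trend.
(C) Ne (period 2, group 18) vs P (period 3, group 15): the stated order agrees with the simple trend.
(D) Ga (period 4, group 13) vs In (period 5, group 13): the stated order agrees with the simple trend.
The exception is (A): removing B's lone 2p electron is easier than breaking Be's filled 2s².

(A)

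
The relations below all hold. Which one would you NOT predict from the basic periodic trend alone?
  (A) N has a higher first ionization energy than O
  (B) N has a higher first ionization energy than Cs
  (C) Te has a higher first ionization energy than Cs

The general trend: first ionization energy increases across a period and decreases down a group.
(A) N (period 2, group 15) vs O (period 2, group 16): the stated order contradicts the simple trend.
(B) N (period 2, group 15) vs Cs (period 6, group 1): the stated order agrees with the simple trend.
(C) Te (period 5, group 16) vs Cs (period 6, group 1): the stated order agrees with the simple trend.
The exception is (A): pairing an electron in O's 2p⁴ costs repulsion energy, so O ionizes more easily than half-filled N (2p³).

(A)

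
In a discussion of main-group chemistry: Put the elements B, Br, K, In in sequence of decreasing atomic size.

K > In > Br > B

B is in period 2, group 13; K is in period 4, group 1; Br is in period 4, group 17; In is in period 5, group 13.
Across a period the added protons contract the valence shell; down a group each new principal shell makes the atom larger.
These span different periods and groups, so the two trends combine.
Br > B: the two effects oppose for this pair; the down-group effect wins (114 vs 85 pm).
In > Br: both effects reinforce here, so In is clearly the larger of the two.
K > In: the two effects oppose for this pair; the across-period effect wins (196 vs 142 pm).
Tabulated atomic radius (pm): B 85, K 196, Br 114, In 142.
So from largest to smallest: K > In > Br > B.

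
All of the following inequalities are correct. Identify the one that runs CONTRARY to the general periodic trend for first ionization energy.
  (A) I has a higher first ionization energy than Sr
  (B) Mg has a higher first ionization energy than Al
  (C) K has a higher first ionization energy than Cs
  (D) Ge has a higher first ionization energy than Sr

(B)

The general trend: first ionization energy increases across a period and decreases down a group.
(A) I (period 5, group 17) vs Sr (period 5, group 2): the stated order agrees with the simple trend.
(B) Mg (period 3, group 2) vs Al (period 3, group 13): the stated order contradicts the simple trend.
(C) K (period 4, group 1) vs Cs (period 6, group 1): the stated order agrees with the simple trend.
(D) Ge (period 4, group 14) vs Sr (period 5, group 2): the stated order agrees with the simple trend.
The exception is (B): Al's single 3p electron is easier to remove than one from Mg's filled 3s².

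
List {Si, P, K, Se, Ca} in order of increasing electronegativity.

K, Ca, Si, P, Se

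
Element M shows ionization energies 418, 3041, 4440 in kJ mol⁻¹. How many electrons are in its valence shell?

Look for the largest jump between consecutive ionization energies: IE2/IE1 ≈ 7.3, far larger than any earlier ratio.
That jump marks the point where a core electron is being removed. So the atom has 1 valence electron.

1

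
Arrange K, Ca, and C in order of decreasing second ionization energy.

After 1 electron has been removed, what remains? K⁺ is the bare [Ar] core; Ca⁺ still has 1 valence electron; C⁺ still has 3 valence electrons.
Breaking into a closed-shell core is much more expensive than removing a leftover valence electron — K has the largest IE_2 here.
Valence configurations: Ca⁺ [Ar]4s¹, C⁺ [He]2s²2p¹.
Tabulated IE_2 (kJ/mol): K 3052, Ca 1145, C 2353.
So the second ionization energies run Ca < C < K.

K, C, Ca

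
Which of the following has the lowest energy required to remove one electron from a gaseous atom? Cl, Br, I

First ionization energy rises across a period (greater Z_eff holds electrons more tightly) and falls down a group (valence electrons are farther from the nucleus).
All are in group 17, so first ionization energy increases up the group.
The lowest energy required to remove one electron from a gaseous atom among these belongs to I.

I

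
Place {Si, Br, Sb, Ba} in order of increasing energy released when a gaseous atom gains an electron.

Ba < Sb < Si < Br

Si is in period 3, group 14; Br is in period 4, group 17; Sb is in period 5, group 15; Ba is in period 6, group 2.
Atoms with high Z_eff and room in the valence shell (especially the halogens) have the most exothermic electron affinities.
These span different periods and groups, so the two trends combine.
Sb > Ba: both effects reinforce here, so Sb is clearly the higher of the two.
Si > Sb: the two effects oppose for this pair; the down-group effect wins (134 vs 103 kJ/mol).
Br > Si: the two effects oppose for this pair; the across-period effect wins (325 vs 134 kJ/mol).
For reference (kJ/mol): Si 134, Br 325, Sb 103, Ba 14.
So from lowest to highest: Ba < Sb < Si < Br.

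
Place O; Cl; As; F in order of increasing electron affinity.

Atoms with high Z_eff and room in the valence shell (especially the halogens) have the most exothermic electron affinities.
Neither a single period nor a single group — weigh both effects.
O > As: relative to As, both the across-period and down-group shifts push O's electron affinity up.
F > O: F lies to the right of O in period 2, so the across-period effect alone puts F higher.
Cl > F: this pair runs against the simple trend — see the exception note.
Note the exception: Cl has a higher electron affinity than F, contrary to the simple trend — F's small 2p subshell makes the incoming electron feel strong e⁻–e⁻ repulsion, so Cl actually releases more energy on gaining an electron.
Tabulated electron affinity (kJ/mol): O 141, F 328, Cl 349, As 78.
So from lowest to highest: As < O < F < Cl.

As < O < F < Cl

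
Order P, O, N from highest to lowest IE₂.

After 1 electron has been removed, what remains? P⁺ still has 4 valence electrons; O⁺ still has 5 valence electrons; N⁺ still has 4 valence electrons.
All are still removing valence electrons, so compare the +1 ions as you would atoms: IE_2 generally rises across a period (higher Z_eff) and falls down a group (larger shell), subject to the usual subshell exceptions.
Valence configurations: P⁺ [Ne]3s²3p², O⁺ [He]2s²2p³, N⁺ [He]2s²2p².
The numbers (kJ/mol): P 1907, O 3388, N 2856.
Hence IE_2: P < N < O.

O, N, P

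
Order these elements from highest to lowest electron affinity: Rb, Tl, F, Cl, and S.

Cl > F > S > Rb > Tl

Adding an electron releases more energy for atoms nearer the top right (short of the noble gases).
Here both period and group differ, so the two effects have to be weighed against each other.
Rb > Tl: period and group pull opposite ways; the down-group shift dominates (47 vs 19 kJ/mol).
S > Rb: relative to Rb, both the across-period and down-group shifts push S's electron affinity up.
F > S: relative to S, both the across-period and down-group shifts push F's electron affinity up.
Cl > F: this pair runs against the simple trend — see the exception note.
Note the exception: Cl has a higher electron affinity than F, contrary to the simple trend — F's small 2p subshell makes the incoming electron feel strong e⁻–e⁻ repulsion, so Cl actually releases more energy on gaining an electron.
Tabulated electron affinity (kJ/mol): F 328, S 200, Cl 349, Rb 47, Tl 19.
So from highest to lowest: Cl > F > S > Rb > Tl.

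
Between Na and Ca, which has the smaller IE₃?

IE_3 is the cost of taking one more electron from the +2 cation: Na²⁺ is already 1 electron into the core; Ca²⁺ is the bare [Ar] core.
All of these are removing an electron from a noble-gas core or deeper; the smaller core (lower principal quantum number) is held far more tightly, and within a period the higher nuclear charge binds the same core more tightly.
The numbers (kJ/mol): Na 6910, Ca 4912.
Putting it together, IE_3: Ca < Na.

Ca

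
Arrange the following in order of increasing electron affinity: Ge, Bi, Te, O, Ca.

O is in period 2, group 16; Ca is in period 4, group 2; Ge is in period 4, group 14; Te is in period 5, group 16; Bi is in period 6, group 15.
Electron affinity generally becomes more exothermic across a period toward the halogens and less exothermic down a group.
These span different periods and groups, so the two trends combine.
Bi > Ca: the two effects oppose for this pair; the across-period effect wins (91 vs 2 kJ/mol).
Ge > Bi: the two effects oppose for this pair; the down-group effect wins (119 vs 91 kJ/mol).
O > Ge: relative to Ge, both the across-period and down-group shifts push O's electron affinity up.
Te > O: this pair runs against the simple trend — see the exception note.
Note the exception: Te has a higher electron affinity than O, contrary to the simple trend — O's compact 2p subshell gives strong electron–electron repulsion on the added electron.
Approximate values (kJ/mol): O 141, Ca 2, Ge 119, Te 190, Bi 91.
So from lowest to highest: Ca < Bi < Ge < O < Te.

Ca < Bi < Ge < O < Te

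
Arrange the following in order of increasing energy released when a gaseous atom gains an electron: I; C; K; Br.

K < C < I < Br

EA tends to increase across a period and decrease down a group, though the pattern is less regular than for IE or radius.
Neither a single period nor a single group — weigh both effects.
C > K: relative to K, both the across-period and down-group shifts push C's electron affinity up.
I > C: the two effects oppose for this pair; the across-period effect wins (295 vs 122 kJ/mol).
Br > I: Br sits above I in group 17, so the down-group effect alone puts Br higher.
For reference (kJ/mol): C 122, K 48, Br 325, I 295.
So from lowest to highest: K < C < I < Br.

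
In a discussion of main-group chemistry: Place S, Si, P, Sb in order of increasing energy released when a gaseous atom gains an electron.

P, Sb, Si, S

Si is in period 3, group 14; P is in period 3, group 15; S is in period 3, group 16; Sb is in period 5, group 15.
Electron affinity generally becomes more exothermic across a period toward the halogens and less exothermic down a group.
These span different periods and groups, so the two trends combine.
Sb > P: this pair runs against the simple trend — see the exception note.
Si > Sb: period and group pull opposite ways; the down-group shift dominates (134 vs 103 kJ/mol).
S > Si: both are in period 3; the period trend gives S the larger value.
Note the exception: Sb has a higher electron affinity than P, contrary to the simple trend — both are half-filled np³, but the pairing/repulsion penalty for the added electron shrinks as the p orbitals become larger and more diffuse down the group, and for Sb that outweighs the weaker nuclear attraction.
Note the exception: Si has a higher electron affinity than P, contrary to the simple trend — adding an electron to P's half-filled 3p³ is unfavourable, so Si (3p²) has the more exothermic EA.
Approximate values (kJ/mol): Si 134, P 72, S 200, Sb 103.
So from lowest to highest: P < Sb < Si < S.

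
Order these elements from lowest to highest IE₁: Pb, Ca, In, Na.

Na, In, Ca, Pb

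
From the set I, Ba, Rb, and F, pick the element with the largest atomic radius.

Rb

F is in period 2, group 17; Rb is in period 5, group 1; I is in period 5, group 17; Ba is in period 6, group 2.
Radius decreases left→right (rising Z_eff, same n) and increases top→bottom (higher n).
Here both period and group differ, so the two effects have to be weighed against each other.
I > F: I sits below F in group 17, so the down-group effect alone puts I larger.
Ba > I: both effects reinforce here, so Ba is clearly the larger of the two.
Rb > Ba: period and group pull opposite ways; the across-period shift dominates (210 vs 196 pm).
Approximate values (pm): F 64, Rb 210, I 133, Ba 196.
The largest atomic radius among these belongs to Rb.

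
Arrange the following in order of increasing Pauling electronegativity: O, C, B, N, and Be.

Electronegativity increases across a period and decreases down a group, tracking effective nuclear charge and atomic size.
All lie in period 2, so electronegativity increases left to right.
So from lowest to highest: Be < B < C < N < O.

Be < B < C < N < O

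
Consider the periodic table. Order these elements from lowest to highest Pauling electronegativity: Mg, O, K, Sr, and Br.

K, Sr, Mg, Br, O

O is in period 2, group 16; Mg is in period 3, group 2; K is in period 4, group 1; Br is in period 4, group 17; Sr is in period 5, group 2.
Atoms toward the upper right of the periodic table pull bonding electrons most strongly.
Here both period and group differ, so the two effects have to be weighed against each other.
Sr > K: the two effects oppose for this pair; the across-period effect wins (0.95 vs 0.82).
Mg > Sr: Mg sits above Sr in group 2, so the down-group effect alone puts Mg higher.
Br > Mg: the two effects oppose for this pair; the across-period effect wins (2.96 vs 1.31).
O > Br: the two effects oppose for this pair; the down-group effect wins (3.44 vs 2.96).
Approximate values (Pauling): O 3.44, Mg 1.31, K 0.82, Br 2.96, Sr 0.95.
So from lowest to highest: K < Sr < Mg < Br < O.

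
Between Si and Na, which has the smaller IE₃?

IE_3 is the cost of taking one more electron from the +2 cation: Si²⁺ still has 2 valence electrons; Na²⁺ is already 1 electron into the core.
Core electrons are held far more tightly than valence electrons, so Na tops the IE_3 order.
The numbers (kJ/mol): Si 3232, Na 6910.
Putting it together, IE_3: Si < Na.

Si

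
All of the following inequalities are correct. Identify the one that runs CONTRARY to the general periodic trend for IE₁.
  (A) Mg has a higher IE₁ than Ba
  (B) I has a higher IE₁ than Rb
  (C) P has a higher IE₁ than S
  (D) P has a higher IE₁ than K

The general trend: IE₁ increases across a period and decreases down a group.
(A) Mg (period 3, group 2) vs Ba (period 6, group 2): the stated order agrees with the simple trend.
(B) I (period 5, group 17) vs Rb (period 5, group 1): the stated order agrees with the simple trend.
(C) P (period 3, group 15) vs S (period 3, group 16): the stated order contradicts the simple trend.
(D) P (period 3, group 15) vs K (period 4, group 1): the stated order agrees with the simple trend.
The exception is (C): S (3p⁴) ionizes more easily than half-filled P (3p³) because the paired 3p electron in S is pushed out by e⁻–e⁻ repulsion.

(C)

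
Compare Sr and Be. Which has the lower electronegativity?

Be is in period 2, group 2; Sr is in period 5, group 2.
Electronegativity increases across a period and decreases down a group, tracking effective nuclear charge and atomic size.
All are in group 2, so electronegativity increases up the group.
So Sr has the lower electronegativity (Sr < Be).

Sr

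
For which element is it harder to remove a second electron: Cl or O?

Consider each +1 ion: Cl⁺ still has 6 valence electrons; O⁺ still has 5 valence electrons.
All are still removing valence electrons, so compare the +1 ions as you would atoms: IE_2 generally rises across a period (higher Z_eff) and falls down a group (larger shell), subject to the usual subshell exceptions.
Valence configurations: Cl⁺ [Ne]3s²3p⁴, O⁺ [He]2s²2p³.
Approximate IE_2 values (kJ/mol): Cl 2298, O 3388.
So the second ionization energies run Cl < O.

O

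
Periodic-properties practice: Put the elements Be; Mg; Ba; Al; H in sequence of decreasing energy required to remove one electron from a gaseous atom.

H, Be, Mg, Al, Ba

H is in period 1, group 1; Be is in period 2, group 2; Mg is in period 3, group 2; Al is in period 3, group 13; Ba is in period 6, group 2.
First ionization energy rises across a period (greater Z_eff holds electrons more tightly) and falls down a group (valence electrons are farther from the nucleus).
Here both period and group differ, so the two effects have to be weighed against each other.
Al > Ba: both effects reinforce here, so Al is clearly the higher of the two.
Mg > Al: this pair runs against the simple trend — see the exception note.
Be > Mg: they share group 2; the group trend gives Be the larger value.
H > Be: period and group pull opposite ways; the down-group shift dominates (1312 vs 900 kJ/mol).
Note the exception: Mg has a higher first ionization energy than Al, contrary to the simple trend — Al's single 3p electron is easier to remove than one from Mg's filled 3s².
Approximate values (kJ/mol): H 1312, Be 900, Mg 738, Al 578, Ba 503.
So from highest to lowest: H > Be > Mg > Al > Ba.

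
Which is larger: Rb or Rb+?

Rb

Forming Rb+ removes 1 electron from Rb. Fewer electrons for the same nuclear charge means less shielding and a higher Z_eff on the remaining electrons, and for main-group metals the entire outer shell is lost.
A cation is smaller than its parent atom: Rb+ < Rb.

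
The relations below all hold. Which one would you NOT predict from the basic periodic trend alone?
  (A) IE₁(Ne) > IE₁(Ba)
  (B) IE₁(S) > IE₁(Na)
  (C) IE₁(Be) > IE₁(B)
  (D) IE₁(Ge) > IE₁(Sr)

(C)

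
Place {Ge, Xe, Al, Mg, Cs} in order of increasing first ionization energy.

Mg is in period 3, group 2; Al is in period 3, group 13; Ge is in period 4, group 14; Xe is in period 5, group 18; Cs is in period 6, group 1.
IE₁ increases left→right with effective nuclear charge and decreases top→bottom as the valence shell moves farther out.
These span different periods and groups, so the two trends combine.
Al > Cs: relative to Cs, both the across-period and down-group shifts push Al's first ionization energy up.
Mg > Al: this pair runs against the simple trend — see the exception note.
Ge > Mg: the two effects oppose for this pair; the across-period effect wins (762 vs 738 kJ/mol).
Xe > Ge: the two effects oppose for this pair; the across-period effect wins (1170 vs 762 kJ/mol).
Note the exception: Mg has a higher first ionization energy than Al, contrary to the simple trend — Al's single 3p electron is easier to remove than one from Mg's filled 3s².
Tabulated first ionization energy (kJ/mol): Mg 738, Al 578, Ge 762, Xe 1170, Cs 376.
So from lowest to highest: Cs < Al < Mg < Ge < Xe.

Cs < Al < Mg < Ge < Xe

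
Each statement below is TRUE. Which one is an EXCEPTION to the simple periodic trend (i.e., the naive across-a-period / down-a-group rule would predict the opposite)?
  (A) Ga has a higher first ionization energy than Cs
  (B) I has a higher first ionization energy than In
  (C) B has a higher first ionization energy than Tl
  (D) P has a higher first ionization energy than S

(D)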